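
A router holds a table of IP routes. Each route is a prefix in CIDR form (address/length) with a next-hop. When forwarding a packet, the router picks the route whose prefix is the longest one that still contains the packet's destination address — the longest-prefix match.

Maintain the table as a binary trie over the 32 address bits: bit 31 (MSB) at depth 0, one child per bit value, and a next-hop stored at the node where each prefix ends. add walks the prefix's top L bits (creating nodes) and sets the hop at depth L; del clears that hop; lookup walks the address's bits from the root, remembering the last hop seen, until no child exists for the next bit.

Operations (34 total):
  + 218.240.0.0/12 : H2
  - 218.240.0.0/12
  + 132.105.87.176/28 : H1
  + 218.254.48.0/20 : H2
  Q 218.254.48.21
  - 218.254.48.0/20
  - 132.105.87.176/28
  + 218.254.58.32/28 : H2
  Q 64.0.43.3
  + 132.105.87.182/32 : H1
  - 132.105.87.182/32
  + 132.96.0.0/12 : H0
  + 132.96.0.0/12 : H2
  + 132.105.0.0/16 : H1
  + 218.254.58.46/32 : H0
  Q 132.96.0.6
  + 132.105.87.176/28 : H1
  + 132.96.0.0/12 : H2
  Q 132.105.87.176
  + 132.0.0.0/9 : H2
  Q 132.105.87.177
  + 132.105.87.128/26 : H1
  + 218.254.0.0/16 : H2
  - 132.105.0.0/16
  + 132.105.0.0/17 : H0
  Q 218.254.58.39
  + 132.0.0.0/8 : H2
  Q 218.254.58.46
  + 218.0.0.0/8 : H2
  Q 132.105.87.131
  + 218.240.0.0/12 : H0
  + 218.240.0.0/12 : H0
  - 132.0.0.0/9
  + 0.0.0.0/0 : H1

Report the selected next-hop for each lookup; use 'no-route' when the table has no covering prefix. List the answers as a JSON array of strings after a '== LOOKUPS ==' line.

Trace:
  + 218.240.0.0/12 (H2) depth=12
  del 218.240.0.0/12 (clear depth 12)
  + 132.105.87.176/28 (H1) depth=28
  + 218.254.48.0/20 (H2) depth=20
  Q 218.254.48.21: descend 11011010111111100011 ; hops seen [H2] ; pick H2
  del 218.254.48.0/20 (clear depth 20)
  del 132.105.87.176/28 (clear depth 28)
  + 218.254.58.32/28 (H2) depth=28
  Q 64.0.43.3: descend ε ; hops seen [∅] ; pick no-route
  + 132.105.87.182/32 (H1) depth=32
  del 132.105.87.182/32 (clear depth 32)
  + 132.96.0.0/12 (H0) depth=12
  + 132.96.0.0/12 (H2) depth=12
  + 132.105.0.0/16 (H1) depth=16
  + 218.254.58.46/32 (H0) depth=32
  Q 132.96.0.6: descend 100001000110 ; hops seen [H2] ; pick H2
  + 132.105.87.176/28 (H1) depth=28
  + 132.96.0.0/12 (H2) depth=12
  Q 132.105.87.176: descend 10000100011010010101011110110 ; hops seen [H2,H1,H1] ; pick H1
  + 132.0.0.0/9 (H2) depth=9
  Q 132.105.87.177: descend 10000100011010010101011110110 ; hops seen [H2,H2,H1,H1] ; pick H1
  + 132.105.87.128/26 (H1) depth=26
  + 218.254.0.0/16 (H2) depth=16
  del 132.105.0.0/16 (clear depth 16)
  + 132.105.0.0/17 (H0) depth=17
  Q 218.254.58.39: descend 1101101011111110001110100010 ; hops seen [H2,H2] ; pick H2
  + 132.0.0.0/8 (H2) depth=8
  Q 218.254.58.46: descend 11011010111111100011101000101110 ; hops seen [H2,H2,H0] ; pick H0
  + 218.0.0.0/8 (H2) depth=8
  Q 132.105.87.131: descend 10000100011010010101011110 ; hops seen [H2,H2,H2,H0,H1] ; pick H1
  + 218.240.0.0/12 (H0) depth=12
  + 218.240.0.0/12 (H0) depth=12
  del 132.0.0.0/9 (clear depth 9)
  + 0.0.0.0/0 (H1) depth=0

== LOOKUPS ==
["H2","no-route","H2","H1","H1","H2","H0","H1"]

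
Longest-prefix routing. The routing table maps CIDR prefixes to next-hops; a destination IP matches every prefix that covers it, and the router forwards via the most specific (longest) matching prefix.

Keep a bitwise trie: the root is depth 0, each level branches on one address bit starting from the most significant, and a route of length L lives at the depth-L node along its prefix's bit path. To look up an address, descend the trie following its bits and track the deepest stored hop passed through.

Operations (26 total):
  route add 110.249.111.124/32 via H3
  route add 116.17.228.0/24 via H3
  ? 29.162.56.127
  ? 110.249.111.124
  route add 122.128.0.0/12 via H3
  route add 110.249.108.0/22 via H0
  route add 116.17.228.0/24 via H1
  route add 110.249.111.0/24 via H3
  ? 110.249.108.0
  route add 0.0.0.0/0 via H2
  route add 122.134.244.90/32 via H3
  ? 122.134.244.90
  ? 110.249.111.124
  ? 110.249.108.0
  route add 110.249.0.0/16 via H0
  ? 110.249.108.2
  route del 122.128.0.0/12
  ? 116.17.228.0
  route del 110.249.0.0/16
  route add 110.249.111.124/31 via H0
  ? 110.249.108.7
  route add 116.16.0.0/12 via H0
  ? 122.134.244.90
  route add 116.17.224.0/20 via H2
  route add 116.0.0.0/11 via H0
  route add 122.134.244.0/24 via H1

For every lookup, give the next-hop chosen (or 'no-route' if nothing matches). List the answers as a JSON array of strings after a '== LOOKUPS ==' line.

Process each operation:
  add 110.249.111.124/32 -> H3 at depth 32
  add 116.17.228.0/24 -> H3 at depth 24
  Q 29.162.56.127: descend 0 ; hops seen [∅] ; pick no-route
  Q 110.249.111.124: descend 01101110111110010110111101111100 ; hops seen [H3] ; pick H3
  add 122.128.0.0/12 -> H3 at depth 12
  add 110.249.108.0/22 -> H0 at depth 22
  add 116.17.228.0/24 -> H1 at depth 24
  add 110.249.111.0/24 -> H3 at depth 24
  Q 110.249.108.0: descend 0110111011111001011011 ; hops seen [H0] ; pick H0
  add 0.0.0.0/0 -> H2 at depth 0
  add 122.134.244.90/32 -> H3 at depth 32
  Q 122.134.244.90: descend 01111010100001101111010001011010 ; hops seen [H2,H3,H3] ; pick H3
  Q 110.249.111.124: descend 01101110111110010110111101111100 ; hops seen [H2,H0,H3,H3] ; pick H3
  Q 110.249.108.0: descend 0110111011111001011011 ; hops seen [H2,H0] ; pick H0
  add 110.249.0.0/16 -> H0 at depth 16
  Q 110.249.108.2: descend 0110111011111001011011 ; hops seen [H2,H0,H0] ; pick H0
  - 122.128.0.0/12 clear@12
  Q 116.17.228.0: descend 011101000001000111100100 ; hops seen [H2,H1] ; pick H1
  - 110.249.0.0/16 clear@16
  add 110.249.111.124/31 -> H0 at depth 31
  Q 110.249.108.7: descend 0110111011111001011011 ; hops seen [H2,H0] ; pick H0
  add 116.16.0.0/12 -> H0 at depth 12
  Q 122.134.244.90: descend 01111010100001101111010001011010 ; hops seen [H2,H3] ; pick H3
  add 116.17.224.0/20 -> H2 at depth 20
  add 116.0.0.0/11 -> H0 at depth 11
  add 122.134.244.0/24 -> H1 at depth 24

== LOOKUPS ==
["no-route","H3","H0","H3","H3","H0","H0","H1","H0","H3"]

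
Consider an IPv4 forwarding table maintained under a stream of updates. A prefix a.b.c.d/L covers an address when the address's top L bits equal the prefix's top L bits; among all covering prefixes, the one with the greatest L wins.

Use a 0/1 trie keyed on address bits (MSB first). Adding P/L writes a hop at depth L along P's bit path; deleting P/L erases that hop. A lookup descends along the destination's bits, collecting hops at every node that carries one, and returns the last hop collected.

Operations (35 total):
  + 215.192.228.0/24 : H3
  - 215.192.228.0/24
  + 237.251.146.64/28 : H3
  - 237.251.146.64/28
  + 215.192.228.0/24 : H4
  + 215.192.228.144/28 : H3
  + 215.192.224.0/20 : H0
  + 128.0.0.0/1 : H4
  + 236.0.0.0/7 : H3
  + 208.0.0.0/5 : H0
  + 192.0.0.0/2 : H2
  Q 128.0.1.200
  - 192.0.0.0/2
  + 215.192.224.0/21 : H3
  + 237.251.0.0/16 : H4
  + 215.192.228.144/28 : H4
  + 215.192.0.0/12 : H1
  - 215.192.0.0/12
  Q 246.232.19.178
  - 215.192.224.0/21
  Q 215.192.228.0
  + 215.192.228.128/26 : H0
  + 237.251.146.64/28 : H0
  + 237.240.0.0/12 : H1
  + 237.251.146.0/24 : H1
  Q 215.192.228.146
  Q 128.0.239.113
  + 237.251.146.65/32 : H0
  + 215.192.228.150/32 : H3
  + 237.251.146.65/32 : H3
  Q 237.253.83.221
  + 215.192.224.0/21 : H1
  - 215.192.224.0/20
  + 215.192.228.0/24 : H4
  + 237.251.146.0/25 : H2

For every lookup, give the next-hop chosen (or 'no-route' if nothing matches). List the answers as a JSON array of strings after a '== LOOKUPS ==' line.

Apply in order:
  add 215.192.228.0/24 -> H3 at depth 24
  del 215.192.228.0/24 (clear depth 24)
  add 237.251.146.64/28 -> H3 at depth 28
  del 237.251.146.64/28 (clear depth 28)
  add 215.192.228.0/24 -> H4 at depth 24
  add 215.192.228.144/28 -> H3 at depth 28
  add 215.192.224.0/20 -> H0 at depth 20
  add 128.0.0.0/1 -> H4 at depth 1
  add 236.0.0.0/7 -> H3 at depth 7
  add 208.0.0.0/5 -> H0 at depth 5
  add 192.0.0.0/2 -> H2 at depth 2
  lookup 128.0.1.200: bits 1 walk d0:-→d1:H4 -> H4
  del 192.0.0.0/2 (clear depth 2)
  add 215.192.224.0/21 -> H3 at depth 21
  add 237.251.0.0/16 -> H4 at depth 16
  add 215.192.228.144/28 -> H4 at depth 28
  add 215.192.0.0/12 -> H1 at depth 12
  del 215.192.0.0/12 (clear depth 12)
  lookup 246.232.19.178: bits 111 walk d0:-→d1:H4→d2:-→d3:- -> H4
  del 215.192.224.0/21 (clear depth 21)
  lookup 215.192.228.0: bits 110101111100000011100100 walk d0:-→d1:H4→d2:-→d3:-→d4:-→d5:H0→d6:-→d7:-→d8:-→d9:-→d10:-→d11:-→d12:-→d13:-→d14:-→d15:-→d16:-→d17:-→d18:-→d19:-→d20:H0→d21:-→d22:-→d23:-→d24:H4 -> H4
  add 215.192.228.128/26 -> H0 at depth 26
  add 237.251.146.64/28 -> H0 at depth 28
  add 237.240.0.0/12 -> H1 at depth 12
  add 237.251.146.0/24 -> H1 at depth 24
  lookup 215.192.228.146: bits 1101011111000000111001001001 walk d0:-→d1:H4→d2:-→d3:-→d4:-→d5:H0→d6:-→d7:-→d8:-→d9:-→d10:-→d11:-→d12:-→d13:-→d14:-→d15:-→d16:-→d17:-→d18:-→d19:-→d20:H0→d21:-→d22:-→d23:-→d24:H4→d25:-→d26:H0→d27:-→d28:H4 -> H4
  lookup 128.0.239.113: bits 1 walk d0:-→d1:H4 -> H4
  add 237.251.146.65/32 -> H0 at depth 32
  add 215.192.228.150/32 -> H3 at depth 32
  add 237.251.146.65/32 -> H3 at depth 32
  lookup 237.253.83.221: bits 1110110111111 walk d0:-→d1:H4→d2:-→d3:-→d4:-→d5:-→d6:-→d7:H3→d8:-→d9:-→d10:-→d11:-→d12:H1→d13:- -> H1
  add 215.192.224.0/21 -> H1 at depth 21
  del 215.192.224.0/20 (clear depth 20)
  add 215.192.228.0/24 -> H4 at depth 24
  add 237.251.146.0/25 -> H2 at depth 25

== LOOKUPS ==
["H4","H4","H4","H4","H4","H1"]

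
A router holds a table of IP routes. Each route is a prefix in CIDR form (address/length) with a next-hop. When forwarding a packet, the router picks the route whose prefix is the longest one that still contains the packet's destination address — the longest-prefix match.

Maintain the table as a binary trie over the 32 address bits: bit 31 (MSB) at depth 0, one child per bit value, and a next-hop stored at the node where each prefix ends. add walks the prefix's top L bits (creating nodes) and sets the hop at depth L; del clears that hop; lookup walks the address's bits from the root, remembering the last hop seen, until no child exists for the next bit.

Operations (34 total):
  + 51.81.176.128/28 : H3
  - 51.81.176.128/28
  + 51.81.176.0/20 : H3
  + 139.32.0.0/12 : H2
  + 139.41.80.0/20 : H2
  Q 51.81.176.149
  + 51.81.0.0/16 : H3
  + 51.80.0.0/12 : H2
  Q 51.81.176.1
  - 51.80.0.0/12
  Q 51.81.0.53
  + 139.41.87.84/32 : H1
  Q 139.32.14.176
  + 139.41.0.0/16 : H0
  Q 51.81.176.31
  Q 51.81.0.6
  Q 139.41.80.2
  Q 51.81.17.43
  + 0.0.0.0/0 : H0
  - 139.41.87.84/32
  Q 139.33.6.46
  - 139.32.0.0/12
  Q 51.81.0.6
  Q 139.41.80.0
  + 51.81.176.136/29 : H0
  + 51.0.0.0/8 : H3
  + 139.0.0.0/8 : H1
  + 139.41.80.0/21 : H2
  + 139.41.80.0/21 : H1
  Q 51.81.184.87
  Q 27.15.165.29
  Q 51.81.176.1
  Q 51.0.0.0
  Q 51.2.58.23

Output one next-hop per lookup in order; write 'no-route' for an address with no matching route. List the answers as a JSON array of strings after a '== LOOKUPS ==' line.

Apply in order:
  add 51.81.176.128/28 -> H3 at depth 28
  del 51.81.176.128/28 (clear depth 28)
  add 51.81.176.0/20 -> H3 at depth 20
  add 139.32.0.0/12 -> H2 at depth 12
  add 139.41.80.0/20 -> H2 at depth 20
  ? 51.81.176.149  path d0:-→d1:-→d2:-→d3:-→d4:-→d5:-→d6:-→d7:-→d8:-→d9:-→d10:-→d11:-→d12:-→d13:-→d14:-→d15:-→d16:-→d17:-→d18:-→d19:-→d20:H3→d21:-→d22:-→d23:-→d24:-→d25:-→d26:-→d27:-  best=H3
  add 51.81.0.0/16 -> H3 at depth 16
  add 51.80.0.0/12 -> H2 at depth 12
  ? 51.81.176.1  path d0:-→d1:-→d2:-→d3:-→d4:-→d5:-→d6:-→d7:-→d8:-→d9:-→d10:-→d11:-→d12:H2→d13:-→d14:-→d15:-→d16:H3→d17:-→d18:-→d19:-→d20:H3→d21:-→d22:-→d23:-→d24:-  best=H3
  del 51.80.0.0/12 (clear depth 12)
  ? 51.81.0.53  path d0:-→d1:-→d2:-→d3:-→d4:-→d5:-→d6:-→d7:-→d8:-→d9:-→d10:-→d11:-→d12:-→d13:-→d14:-→d15:-→d16:H3  best=H3
  add 139.41.87.84/32 -> H1 at depth 32
  ? 139.32.14.176  path d0:-→d1:-→d2:-→d3:-→d4:-→d5:-→d6:-→d7:-→d8:-→d9:-→d10:-→d11:-→d12:H2  best=H2
  add 139.41.0.0/16 -> H0 at depth 16
  ? 51.81.176.31  path d0:-→d1:-→d2:-→d3:-→d4:-→d5:-→d6:-→d7:-→d8:-→d9:-→d10:-→d11:-→d12:-→d13:-→d14:-→d15:-→d16:H3→d17:-→d18:-→d19:-→d20:H3→d21:-→d22:-→d23:-→d24:-  best=H3
  ? 51.81.0.6  path d0:-→d1:-→d2:-→d3:-→d4:-→d5:-→d6:-→d7:-→d8:-→d9:-→d10:-→d11:-→d12:-→d13:-→d14:-→d15:-→d16:H3  best=H3
  ? 139.41.80.2  path d0:-→d1:-→d2:-→d3:-→d4:-→d5:-→d6:-→d7:-→d8:-→d9:-→d10:-→d11:-→d12:H2→d13:-→d14:-→d15:-→d16:H0→d17:-→d18:-→d19:-→d20:H2→d21:-  best=H2
  ? 51.81.17.43  path d0:-→d1:-→d2:-→d3:-→d4:-→d5:-→d6:-→d7:-→d8:-→d9:-→d10:-→d11:-→d12:-→d13:-→d14:-→d15:-→d16:H3  best=H3
  add 0.0.0.0/0 -> H0 at depth 0
  del 139.41.87.84/32 (clear depth 32)
  ? 139.33.6.46  path d0:H0→d1:-→d2:-→d3:-→d4:-→d5:-→d6:-→d7:-→d8:-→d9:-→d10:-→d11:-→d12:H2  best=H2
  del 139.32.0.0/12 (clear depth 12)
  ? 51.81.0.6  path d0:H0→d1:-→d2:-→d3:-→d4:-→d5:-→d6:-→d7:-→d8:-→d9:-→d10:-→d11:-→d12:-→d13:-→d14:-→d15:-→d16:H3  best=H3
  ? 139.41.80.0  path d0:H0→d1:-→d2:-→d3:-→d4:-→d5:-→d6:-→d7:-→d8:-→d9:-→d10:-→d11:-→d12:-→d13:-→d14:-→d15:-→d16:H0→d17:-→d18:-→d19:-→d20:H2→d21:-  best=H2
  add 51.81.176.136/29 -> H0 at depth 29
  add 51.0.0.0/8 -> H3 at depth 8
  add 139.0.0.0/8 -> H1 at depth 8
  add 139.41.80.0/21 -> H2 at depth 21
  add 139.41.80.0/21 -> H1 at depth 21
  ? 51.81.184.87  path d0:H0→d1:-→d2:-→d3:-→d4:-→d5:-→d6:-→d7:-→d8:H3→d9:-→d10:-→d11:-→d12:-→d13:-→d14:-→d15:-→d16:H3→d17:-→d18:-→d19:-→d20:H3  best=H3
  ? 27.15.165.29  path d0:H0→d1:-→d2:-  best=H0
  ? 51.81.176.1  path d0:H0→d1:-→d2:-→d3:-→d4:-→d5:-→d6:-→d7:-→d8:H3→d9:-→d10:-→d11:-→d12:-→d13:-→d14:-→d15:-→d16:H3→d17:-→d18:-→d19:-→d20:H3→d21:-→d22:-→d23:-→d24:-  best=H3
  ? 51.0.0.0  path d0:H0→d1:-→d2:-→d3:-→d4:-→d5:-→d6:-→d7:-→d8:H3→d9:-  best=H3
  ? 51.2.58.23  path d0:H0→d1:-→d2:-→d3:-→d4:-→d5:-→d6:-→d7:-→d8:H3→d9:-  best=H3

== LOOKUPS ==
["H3","H3","H3","H2","H3","H3","H2","H3","H2","H3","H2","H3","H0","H3","H3","H3"]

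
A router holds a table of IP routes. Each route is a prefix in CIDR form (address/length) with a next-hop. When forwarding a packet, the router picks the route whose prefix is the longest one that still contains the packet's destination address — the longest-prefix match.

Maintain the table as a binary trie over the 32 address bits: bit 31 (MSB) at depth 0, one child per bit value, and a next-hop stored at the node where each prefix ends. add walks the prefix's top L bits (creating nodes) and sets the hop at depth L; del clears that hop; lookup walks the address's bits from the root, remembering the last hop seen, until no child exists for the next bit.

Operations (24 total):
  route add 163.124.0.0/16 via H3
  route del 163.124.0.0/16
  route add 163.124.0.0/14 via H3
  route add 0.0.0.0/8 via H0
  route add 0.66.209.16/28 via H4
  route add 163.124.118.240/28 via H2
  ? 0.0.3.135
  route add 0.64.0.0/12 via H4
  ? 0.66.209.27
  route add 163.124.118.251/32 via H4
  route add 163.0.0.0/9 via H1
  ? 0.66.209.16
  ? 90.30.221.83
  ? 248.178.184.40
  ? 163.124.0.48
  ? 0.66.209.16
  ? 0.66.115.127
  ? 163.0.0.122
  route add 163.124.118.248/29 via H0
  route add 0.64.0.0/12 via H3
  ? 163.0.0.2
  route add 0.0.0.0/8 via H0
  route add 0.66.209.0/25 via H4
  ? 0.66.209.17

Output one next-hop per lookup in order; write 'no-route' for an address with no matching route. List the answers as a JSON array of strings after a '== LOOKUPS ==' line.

Apply in order:
  + 163.124.0.0/16 (H3) depth=16
  - 163.124.0.0/16 clear@16
  + 163.124.0.0/14 (H3) depth=14
  + 0.0.0.0/8 (H0) depth=8
  + 0.66.209.16/28 (H4) depth=28
  + 163.124.118.240/28 (H2) depth=28
  Q 0.0.3.135: descend 000000000 ; hops seen [H0] ; pick H0
  + 0.64.0.0/12 (H4) depth=12
  Q 0.66.209.27: descend 0000000001000010110100010001 ; hops seen [H0,H4,H4] ; pick H4
  + 163.124.118.251/32 (H4) depth=32
  + 163.0.0.0/9 (H1) depth=9
  Q 0.66.209.16: descend 0000000001000010110100010001 ; hops seen [H0,H4,H4] ; pick H4
  Q 90.30.221.83: descend 0 ; hops seen [∅] ; pick no-route
  Q 248.178.184.40: descend 1 ; hops seen [∅] ; pick no-route
  Q 163.124.0.48: descend 10100011011111000 ; hops seen [H1,H3] ; pick H3
  Q 0.66.209.16: descend 0000000001000010110100010001 ; hops seen [H0,H4,H4] ; pick H4
  Q 0.66.115.127: descend 0000000001000010 ; hops seen [H0,H4] ; pick H4
  Q 163.0.0.122: descend 101000110 ; hops seen [H1] ; pick H1
  + 163.124.118.248/29 (H0) depth=29
  + 0.64.0.0/12 (H3) depth=12
  Q 163.0.0.2: descend 101000110 ; hops seen [H1] ; pick H1
  + 0.0.0.0/8 (H0) depth=8
  + 0.66.209.0/25 (H4) depth=25
  Q 0.66.209.17: descend 0000000001000010110100010001 ; hops seen [H0,H3,H4,H4] ; pick H4

== LOOKUPS ==
["H0","H4","H4","no-route","no-route","H3","H4","H4","H1","H1","H4"]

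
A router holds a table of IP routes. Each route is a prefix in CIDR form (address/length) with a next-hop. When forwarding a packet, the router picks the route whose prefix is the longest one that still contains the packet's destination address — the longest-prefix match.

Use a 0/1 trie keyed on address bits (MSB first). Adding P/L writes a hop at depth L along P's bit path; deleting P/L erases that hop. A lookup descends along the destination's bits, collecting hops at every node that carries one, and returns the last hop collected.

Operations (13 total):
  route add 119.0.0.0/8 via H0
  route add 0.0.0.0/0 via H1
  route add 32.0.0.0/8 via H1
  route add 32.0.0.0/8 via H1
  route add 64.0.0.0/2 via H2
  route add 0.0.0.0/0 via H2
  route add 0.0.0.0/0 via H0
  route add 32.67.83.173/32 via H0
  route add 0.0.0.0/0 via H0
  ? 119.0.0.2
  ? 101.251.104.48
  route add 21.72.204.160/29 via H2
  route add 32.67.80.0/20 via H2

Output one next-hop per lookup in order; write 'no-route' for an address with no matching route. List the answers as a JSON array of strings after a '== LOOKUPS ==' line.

Process each operation:
  + 119.0.0.0/8 (H0) depth=8
  + 0.0.0.0/0 (H1) depth=0
  + 32.0.0.0/8 (H1) depth=8
  + 32.0.0.0/8 (H1) depth=8
  + 64.0.0.0/2 (H2) depth=2
  + 0.0.0.0/0 (H2) depth=0
  + 0.0.0.0/0 (H0) depth=0
  + 32.67.83.173/32 (H0) depth=32
  + 0.0.0.0/0 (H0) depth=0
  Q 119.0.0.2: descend 01110111 ; hops seen [H0,H2,H0] ; pick H0
  Q 101.251.104.48: descend 011 ; hops seen [H0,H2] ; pick H2
  + 21.72.204.160/29 (H2) depth=29
  + 32.67.80.0/20 (H2) depth=20

== LOOKUPS ==
["H0","H2"]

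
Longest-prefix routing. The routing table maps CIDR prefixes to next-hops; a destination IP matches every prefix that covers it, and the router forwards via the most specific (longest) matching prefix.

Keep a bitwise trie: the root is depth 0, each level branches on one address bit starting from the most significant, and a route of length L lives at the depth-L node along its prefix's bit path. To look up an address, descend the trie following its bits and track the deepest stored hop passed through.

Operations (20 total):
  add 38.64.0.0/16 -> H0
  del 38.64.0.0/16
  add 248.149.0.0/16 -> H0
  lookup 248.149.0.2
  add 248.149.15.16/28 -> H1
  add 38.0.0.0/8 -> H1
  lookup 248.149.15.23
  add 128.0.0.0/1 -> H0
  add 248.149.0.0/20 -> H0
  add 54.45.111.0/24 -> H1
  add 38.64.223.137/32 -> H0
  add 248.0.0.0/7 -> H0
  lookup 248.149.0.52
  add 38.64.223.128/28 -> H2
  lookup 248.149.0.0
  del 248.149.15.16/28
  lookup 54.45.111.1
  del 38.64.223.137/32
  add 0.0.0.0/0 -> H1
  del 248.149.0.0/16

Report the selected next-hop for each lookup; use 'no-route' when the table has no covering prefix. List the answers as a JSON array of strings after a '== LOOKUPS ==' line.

Trace:
  add 38.64.0.0/16 -> H0 at depth 16
  - 38.64.0.0/16 clear@16
  add 248.149.0.0/16 -> H0 at depth 16
  lookup 248.149.0.2: bits 1111100010010101 walk d0:-→d1:-→d2:-→d3:-→d4:-→d5:-→d6:-→d7:-→d8:-→d9:-→d10:-→d11:-→d12:-→d13:-→d14:-→d15:-→d16:H0 -> H0
  add 248.149.15.16/28 -> H1 at depth 28
  add 38.0.0.0/8 -> H1 at depth 8
  lookup 248.149.15.23: bits 1111100010010101000011110001 walk d0:-→d1:-→d2:-→d3:-→d4:-→d5:-→d6:-→d7:-→d8:-→d9:-→d10:-→d11:-→d12:-→d13:-→d14:-→d15:-→d16:H0→d17:-→d18:-→d19:-→d20:-→d21:-→d22:-→d23:-→d24:-→d25:-→d26:-→d27:-→d28:H1 -> H1
  add 128.0.0.0/1 -> H0 at depth 1
  add 248.149.0.0/20 -> H0 at depth 20
  add 54.45.111.0/24 -> H1 at depth 24
  add 38.64.223.137/32 -> H0 at depth 32
  add 248.0.0.0/7 -> H0 at depth 7
  lookup 248.149.0.52: bits 11111000100101010000 walk d0:-→d1:H0→d2:-→d3:-→d4:-→d5:-→d6:-→d7:H0→d8:-→d9:-→d10:-→d11:-→d12:-→d13:-→d14:-→d15:-→d16:H0→d17:-→d18:-→d19:-→d20:H0 -> H0
  add 38.64.223.128/28 -> H2 at depth 28
  lookup 248.149.0.0: bits 11111000100101010000 walk d0:-→d1:H0→d2:-→d3:-→d4:-→d5:-→d6:-→d7:H0→d8:-→d9:-→d10:-→d11:-→d12:-→d13:-→d14:-→d15:-→d16:H0→d17:-→d18:-→d19:-→d20:H0 -> H0
  - 248.149.15.16/28 clear@28
  lookup 54.45.111.1: bits 001101100010110101101111 walk d0:-→d1:-→d2:-→d3:-→d4:-→d5:-→d6:-→d7:-→d8:-→d9:-→d10:-→d11:-→d12:-→d13:-→d14:-→d15:-→d16:-→d17:-→d18:-→d19:-→d20:-→d21:-→d22:-→d23:-→d24:H1 -> H1
  - 38.64.223.137/32 clear@32
  add 0.0.0.0/0 -> H1 at depth 0
  - 248.149.0.0/16 clear@16

== LOOKUPS ==
["H0","H1","H0","H0","H1"]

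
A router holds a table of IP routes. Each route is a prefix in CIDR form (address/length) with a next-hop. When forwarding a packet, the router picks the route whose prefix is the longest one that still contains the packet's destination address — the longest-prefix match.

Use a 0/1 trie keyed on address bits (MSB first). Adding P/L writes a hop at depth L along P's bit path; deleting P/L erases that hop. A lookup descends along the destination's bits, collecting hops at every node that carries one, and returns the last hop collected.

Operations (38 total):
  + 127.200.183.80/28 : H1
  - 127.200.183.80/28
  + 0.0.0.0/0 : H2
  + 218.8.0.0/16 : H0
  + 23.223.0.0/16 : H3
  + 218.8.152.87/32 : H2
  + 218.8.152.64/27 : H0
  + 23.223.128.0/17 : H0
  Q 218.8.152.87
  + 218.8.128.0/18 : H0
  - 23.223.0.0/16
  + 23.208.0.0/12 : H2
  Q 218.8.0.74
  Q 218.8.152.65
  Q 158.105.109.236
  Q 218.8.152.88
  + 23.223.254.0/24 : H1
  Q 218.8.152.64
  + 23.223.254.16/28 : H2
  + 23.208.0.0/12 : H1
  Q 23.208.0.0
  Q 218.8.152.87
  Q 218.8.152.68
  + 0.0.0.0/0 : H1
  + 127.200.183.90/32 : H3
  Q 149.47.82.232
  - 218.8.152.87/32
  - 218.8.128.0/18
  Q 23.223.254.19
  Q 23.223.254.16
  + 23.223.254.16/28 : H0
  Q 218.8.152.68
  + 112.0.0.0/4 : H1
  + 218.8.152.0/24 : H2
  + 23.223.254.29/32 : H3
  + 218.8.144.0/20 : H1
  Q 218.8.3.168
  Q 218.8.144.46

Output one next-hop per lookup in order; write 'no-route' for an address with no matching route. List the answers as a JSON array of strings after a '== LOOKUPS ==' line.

Apply in order:
  + 127.200.183.80/28 (H1) depth=28
  - 127.200.183.80/28 clear@28
  + 0.0.0.0/0 (H2) depth=0
  + 218.8.0.0/16 (H0) depth=16
  + 23.223.0.0/16 (H3) depth=16
  + 218.8.152.87/32 (H2) depth=32
  + 218.8.152.64/27 (H0) depth=27
  + 23.223.128.0/17 (H0) depth=17
  ? 218.8.152.87  path d0:H2→d1:-→d2:-→d3:-→d4:-→d5:-→d6:-→d7:-→d8:-→d9:-→d10:-→d11:-→d12:-→d13:-→d14:-→d15:-→d16:H0→d17:-→d18:-→d19:-→d20:-→d21:-→d22:-→d23:-→d24:-→d25:-→d26:-→d27:H0→d28:-→d29:-→d30:-→d31:-→d32:H2  best=H2
  + 218.8.128.0/18 (H0) depth=18
  - 23.223.0.0/16 clear@16
  + 23.208.0.0/12 (H2) depth=12
  ? 218.8.0.74  path d0:H2→d1:-→d2:-→d3:-→d4:-→d5:-→d6:-→d7:-→d8:-→d9:-→d10:-→d11:-→d12:-→d13:-→d14:-→d15:-→d16:H0  best=H0
  ? 218.8.152.65  path d0:H2→d1:-→d2:-→d3:-→d4:-→d5:-→d6:-→d7:-→d8:-→d9:-→d10:-→d11:-→d12:-→d13:-→d14:-→d15:-→d16:H0→d17:-→d18:H0→d19:-→d20:-→d21:-→d22:-→d23:-→d24:-→d25:-→d26:-→d27:H0  best=H0
  ? 158.105.109.236  path d0:H2→d1:-  best=H2
  ? 218.8.152.88  path d0:H2→d1:-→d2:-→d3:-→d4:-→d5:-→d6:-→d7:-→d8:-→d9:-→d10:-→d11:-→d12:-→d13:-→d14:-→d15:-→d16:H0→d17:-→d18:H0→d19:-→d20:-→d21:-→d22:-→d23:-→d24:-→d25:-→d26:-→d27:H0→d28:-  best=H0
  + 23.223.254.0/24 (H1) depth=24
  ? 218.8.152.64  path d0:H2→d1:-→d2:-→d3:-→d4:-→d5:-→d6:-→d7:-→d8:-→d9:-→d10:-→d11:-→d12:-→d13:-→d14:-→d15:-→d16:H0→d17:-→d18:H0→d19:-→d20:-→d21:-→d22:-→d23:-→d24:-→d25:-→d26:-→d27:H0  best=H0
  + 23.223.254.16/28 (H2) depth=28
  + 23.208.0.0/12 (H1) depth=12
  ? 23.208.0.0  path d0:H2→d1:-→d2:-→d3:-→d4:-→d5:-→d6:-→d7:-→d8:-→d9:-→d10:-→d11:-→d12:H1  best=H1
  ? 218.8.152.87  path d0:H2→d1:-→d2:-→d3:-→d4:-→d5:-→d6:-→d7:-→d8:-→d9:-→d10:-→d11:-→d12:-→d13:-→d14:-→d15:-→d16:H0→d17:-→d18:H0→d19:-→d20:-→d21:-→d22:-→d23:-→d24:-→d25:-→d26:-→d27:H0→d28:-→d29:-→d30:-→d31:-→d32:H2  best=H2
  ? 218.8.152.68  path d0:H2→d1:-→d2:-→d3:-→d4:-→d5:-→d6:-→d7:-→d8:-→d9:-→d10:-→d11:-→d12:-→d13:-→d14:-→d15:-→d16:H0→d17:-→d18:H0→d19:-→d20:-→d21:-→d22:-→d23:-→d24:-→d25:-→d26:-→d27:H0  best=H0
  + 0.0.0.0/0 (H1) depth=0
  + 127.200.183.90/32 (H3) depth=32
  ? 149.47.82.232  path d0:H1→d1:-  best=H1
  - 218.8.152.87/32 clear@32
  - 218.8.128.0/18 clear@18
  ? 23.223.254.19  path d0:H1→d1:-→d2:-→d3:-→d4:-→d5:-→d6:-→d7:-→d8:-→d9:-→d10:-→d11:-→d12:H1→d13:-→d14:-→d15:-→d16:-→d17:H0→d18:-→d19:-→d20:-→d21:-→d22:-→d23:-→d24:H1→d25:-→d26:-→d27:-→d28:H2  best=H2
  ? 23.223.254.16  path d0:H1→d1:-→d2:-→d3:-→d4:-→d5:-→d6:-→d7:-→d8:-→d9:-→d10:-→d11:-→d12:H1→d13:-→d14:-→d15:-→d16:-→d17:H0→d18:-→d19:-→d20:-→d21:-→d22:-→d23:-→d24:H1→d25:-→d26:-→d27:-→d28:H2  best=H2
  + 23.223.254.16/28 (H0) depth=28
  ? 218.8.152.68  path d0:H1→d1:-→d2:-→d3:-→d4:-→d5:-→d6:-→d7:-→d8:-→d9:-→d10:-→d11:-→d12:-→d13:-→d14:-→d15:-→d16:H0→d17:-→d18:-→d19:-→d20:-→d21:-→d22:-→d23:-→d24:-→d25:-→d26:-→d27:H0  best=H0
  + 112.0.0.0/4 (H1) depth=4
  + 218.8.152.0/24 (H2) depth=24
  + 23.223.254.29/32 (H3) depth=32
  + 218.8.144.0/20 (H1) depth=20
  ? 218.8.3.168  path d0:H1→d1:-→d2:-→d3:-→d4:-→d5:-→d6:-→d7:-→d8:-→d9:-→d10:-→d11:-→d12:-→d13:-→d14:-→d15:-→d16:H0  best=H0
  ? 218.8.144.46  path d0:H1→d1:-→d2:-→d3:-→d4:-→d5:-→d6:-→d7:-→d8:-→d9:-→d10:-→d11:-→d12:-→d13:-→d14:-→d15:-→d16:H0→d17:-→d18:-→d19:-→d20:H1  best=H1

== LOOKUPS ==
["H2","H0","H0","H2","H0","H0","H1","H2","H0","H1","H2","H2","H0","H0","H1"]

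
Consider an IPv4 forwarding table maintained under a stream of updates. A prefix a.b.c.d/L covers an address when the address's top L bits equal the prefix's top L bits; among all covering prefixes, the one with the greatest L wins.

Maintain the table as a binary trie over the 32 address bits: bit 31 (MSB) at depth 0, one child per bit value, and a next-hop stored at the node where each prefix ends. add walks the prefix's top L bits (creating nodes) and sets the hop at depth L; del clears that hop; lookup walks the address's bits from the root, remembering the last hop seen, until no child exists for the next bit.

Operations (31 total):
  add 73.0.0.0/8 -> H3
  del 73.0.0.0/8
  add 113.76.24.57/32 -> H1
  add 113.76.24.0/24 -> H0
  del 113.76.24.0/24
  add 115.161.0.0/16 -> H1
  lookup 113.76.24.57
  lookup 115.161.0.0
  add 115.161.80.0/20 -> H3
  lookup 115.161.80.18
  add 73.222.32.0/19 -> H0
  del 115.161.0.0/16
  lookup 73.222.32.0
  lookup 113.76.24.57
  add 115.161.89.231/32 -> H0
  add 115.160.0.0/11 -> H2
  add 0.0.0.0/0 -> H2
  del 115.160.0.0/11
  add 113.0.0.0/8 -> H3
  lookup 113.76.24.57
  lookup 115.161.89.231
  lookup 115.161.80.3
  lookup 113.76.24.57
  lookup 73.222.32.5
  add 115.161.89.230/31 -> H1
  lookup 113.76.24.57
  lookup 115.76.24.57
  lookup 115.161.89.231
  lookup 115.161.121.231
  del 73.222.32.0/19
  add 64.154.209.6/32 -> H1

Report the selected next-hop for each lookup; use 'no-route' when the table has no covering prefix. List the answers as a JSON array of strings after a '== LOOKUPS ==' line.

Process each operation:
  add 73.0.0.0/8 -> H3 at depth 8
  - 73.0.0.0/8 clear@8
  add 113.76.24.57/32 -> H1 at depth 32
  add 113.76.24.0/24 -> H0 at depth 24
  - 113.76.24.0/24 clear@24
  add 115.161.0.0/16 -> H1 at depth 16
  Q 113.76.24.57: descend 01110001010011000001100000111001 ; hops seen [H1] ; pick H1
  Q 115.161.0.0: descend 0111001110100001 ; hops seen [H1] ; pick H1
  add 115.161.80.0/20 -> H3 at depth 20
  Q 115.161.80.18: descend 01110011101000010101 ; hops seen [H1,H3] ; pick H3
  add 73.222.32.0/19 -> H0 at depth 19
  - 115.161.0.0/16 clear@16
  Q 73.222.32.0: descend 0100100111011110001 ; hops seen [H0] ; pick H0
  Q 113.76.24.57: descend 01110001010011000001100000111001 ; hops seen [H1] ; pick H1
  add 115.161.89.231/32 -> H0 at depth 32
  add 115.160.0.0/11 -> H2 at depth 11
  add 0.0.0.0/0 -> H2 at depth 0
  - 115.160.0.0/11 clear@11
  add 113.0.0.0/8 -> H3 at depth 8
  Q 113.76.24.57: descend 01110001010011000001100000111001 ; hops seen [H2,H3,H1] ; pick H1
  Q 115.161.89.231: descend 01110011101000010101100111100111 ; hops seen [H2,H3,H0] ; pick H0
  Q 115.161.80.3: descend 01110011101000010101 ; hops seen [H2,H3] ; pick H3
  Q 113.76.24.57: descend 01110001010011000001100000111001 ; hops seen [H2,H3,H1] ; pick H1
  Q 73.222.32.5: descend 0100100111011110001 ; hops seen [H2,H0] ; pick H0
  add 115.161.89.230/31 -> H1 at depth 31
  Q 113.76.24.57: descend 01110001010011000001100000111001 ; hops seen [H2,H3,H1] ; pick H1
  Q 115.76.24.57: descend 01110011 ; hops seen [H2] ; pick H2
  Q 115.161.89.231: descend 01110011101000010101100111100111 ; hops seen [H2,H3,H1,H0] ; pick H0
  Q 115.161.121.231: descend 011100111010000101 ; hops seen [H2] ; pick H2
  - 73.222.32.0/19 clear@19
  add 64.154.209.6/32 -> H1 at depth 32

== LOOKUPS ==
["H1","H1","H3","H0","H1","H1","H0","H3","H1","H0","H1","H2","H0","H2"]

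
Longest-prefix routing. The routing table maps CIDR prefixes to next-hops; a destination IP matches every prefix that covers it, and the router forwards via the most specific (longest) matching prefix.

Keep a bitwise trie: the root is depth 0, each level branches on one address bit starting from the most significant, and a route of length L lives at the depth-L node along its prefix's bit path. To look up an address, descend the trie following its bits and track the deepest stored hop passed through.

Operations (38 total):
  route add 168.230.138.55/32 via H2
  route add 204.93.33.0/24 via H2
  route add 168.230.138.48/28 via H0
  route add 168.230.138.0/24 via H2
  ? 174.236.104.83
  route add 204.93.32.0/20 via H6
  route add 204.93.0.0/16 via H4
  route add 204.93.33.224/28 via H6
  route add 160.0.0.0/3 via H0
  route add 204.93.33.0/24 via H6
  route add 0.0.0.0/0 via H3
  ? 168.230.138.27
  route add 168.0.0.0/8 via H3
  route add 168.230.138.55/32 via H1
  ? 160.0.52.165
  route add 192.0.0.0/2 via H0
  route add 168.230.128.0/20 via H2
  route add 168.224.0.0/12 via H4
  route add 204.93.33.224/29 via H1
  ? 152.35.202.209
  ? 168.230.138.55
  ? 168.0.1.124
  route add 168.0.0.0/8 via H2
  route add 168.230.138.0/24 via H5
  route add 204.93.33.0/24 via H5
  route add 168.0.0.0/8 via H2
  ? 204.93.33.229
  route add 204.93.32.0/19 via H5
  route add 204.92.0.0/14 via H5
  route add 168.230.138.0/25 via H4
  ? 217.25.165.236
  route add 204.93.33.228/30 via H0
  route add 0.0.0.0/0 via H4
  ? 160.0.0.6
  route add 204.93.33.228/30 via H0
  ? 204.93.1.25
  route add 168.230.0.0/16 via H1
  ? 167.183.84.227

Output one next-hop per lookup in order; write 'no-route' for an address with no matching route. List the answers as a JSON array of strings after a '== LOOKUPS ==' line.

Process each operation:
  + 168.230.138.55/32 (H2) depth=32
  + 204.93.33.0/24 (H2) depth=24
  + 168.230.138.48/28 (H0) depth=28
  + 168.230.138.0/24 (H2) depth=24
  lookup 174.236.104.83: bits 10101 walk d0:-→d1:-→d2:-→d3:-→d4:-→d5:- -> no-route
  + 204.93.32.0/20 (H6) depth=20
  + 204.93.0.0/16 (H4) depth=16
  + 204.93.33.224/28 (H6) depth=28
  + 160.0.0.0/3 (H0) depth=3
  + 204.93.33.0/24 (H6) depth=24
  + 0.0.0.0/0 (H3) depth=0
  lookup 168.230.138.27: bits 10101000111001101000101000 walk d0:H3→d1:-→d2:-→d3:H0→d4:-→d5:-→d6:-→d7:-→d8:-→d9:-→d10:-→d11:-→d12:-→d13:-→d14:-→d15:-→d16:-→d17:-→d18:-→d19:-→d20:-→d21:-→d22:-→d23:-→d24:H2→d25:-→d26:- -> H2
  + 168.0.0.0/8 (H3) depth=8
  + 168.230.138.55/32 (H1) depth=32
  lookup 160.0.52.165: bits 1010 walk d0:H3→d1:-→d2:-→d3:H0→d4:- -> H0
  + 192.0.0.0/2 (H0) depth=2
  + 168.230.128.0/20 (H2) depth=20
  + 168.224.0.0/12 (H4) depth=12
  + 204.93.33.224/29 (H1) depth=29
  lookup 152.35.202.209: bits 10 walk d0:H3→d1:-→d2:- -> H3
  lookup 168.230.138.55: bits 10101000111001101000101000110111 walk d0:H3→d1:-→d2:-→d3:H0→d4:-→d5:-→d6:-→d7:-→d8:H3→d9:-→d10:-→d11:-→d12:H4→d13:-→d14:-→d15:-→d16:-→d17:-→d18:-→d19:-→d20:H2→d21:-→d22:-→d23:-→d24:H2→d25:-→d26:-→d27:-→d28:H0→d29:-→d30:-→d31:-→d32:H1 -> H1
  lookup 168.0.1.124: bits 10101000 walk d0:H3→d1:-→d2:-→d3:H0→d4:-→d5:-→d6:-→d7:-→d8:H3 -> H3
  + 168.0.0.0/8 (H2) depth=8
  + 168.230.138.0/24 (H5) depth=24
  + 204.93.33.0/24 (H5) depth=24
  + 168.0.0.0/8 (H2) depth=8
  lookup 204.93.33.229: bits 11001100010111010010000111100 walk d0:H3→d1:-→d2:H0→d3:-→d4:-→d5:-→d6:-→d7:-→d8:-→d9:-→d10:-→d11:-→d12:-→d13:-→d14:-→d15:-→d16:H4→d17:-→d18:-→d19:-→d20:H6→d21:-→d22:-→d23:-→d24:H5→d25:-→d26:-→d27:-→d28:H6→d29:H1 -> H1
  + 204.93.32.0/19 (H5) depth=19
  + 204.92.0.0/14 (H5) depth=14
  + 168.230.138.0/25 (H4) depth=25
  lookup 217.25.165.236: bits 110 walk d0:H3→d1:-→d2:H0→d3:- -> H0
  + 204.93.33.228/30 (H0) depth=30
  + 0.0.0.0/0 (H4) depth=0
  lookup 160.0.0.6: bits 1010 walk d0:H4→d1:-→d2:-→d3:H0→d4:- -> H0
  + 204.93.33.228/30 (H0) depth=30
  lookup 204.93.1.25: bits 110011000101110100 walk d0:H4→d1:-→d2:H0→d3:-→d4:-→d5:-→d6:-→d7:-→d8:-→d9:-→d10:-→d11:-→d12:-→d13:-→d14:H5→d15:-→d16:H4→d17:-→d18:- -> H4
  + 168.230.0.0/16 (H1) depth=16
  lookup 167.183.84.227: bits 1010 walk d0:H4→d1:-→d2:-→d3:H0→d4:- -> H0

== LOOKUPS ==
["no-route","H2","H0","H3","H1","H3","H1","H0","H0","H4","H0"]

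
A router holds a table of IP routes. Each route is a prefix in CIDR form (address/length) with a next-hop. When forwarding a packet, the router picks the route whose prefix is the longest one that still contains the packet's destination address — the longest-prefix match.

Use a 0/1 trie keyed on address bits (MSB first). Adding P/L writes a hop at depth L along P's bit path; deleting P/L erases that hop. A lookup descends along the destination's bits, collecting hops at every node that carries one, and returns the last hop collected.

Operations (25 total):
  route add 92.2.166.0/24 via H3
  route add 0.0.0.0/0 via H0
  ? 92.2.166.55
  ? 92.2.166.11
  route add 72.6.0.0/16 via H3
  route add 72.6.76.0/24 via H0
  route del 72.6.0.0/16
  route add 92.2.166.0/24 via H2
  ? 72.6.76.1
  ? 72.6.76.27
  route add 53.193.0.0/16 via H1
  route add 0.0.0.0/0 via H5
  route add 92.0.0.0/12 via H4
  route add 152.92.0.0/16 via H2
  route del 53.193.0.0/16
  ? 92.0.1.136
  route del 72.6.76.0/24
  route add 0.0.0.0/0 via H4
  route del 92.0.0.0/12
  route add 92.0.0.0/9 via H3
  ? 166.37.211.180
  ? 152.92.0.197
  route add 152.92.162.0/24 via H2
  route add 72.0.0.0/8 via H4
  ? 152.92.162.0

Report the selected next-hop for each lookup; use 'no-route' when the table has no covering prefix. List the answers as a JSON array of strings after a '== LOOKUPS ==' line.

Trace:
  add 92.2.166.0/24 -> H3 at depth 24
  add 0.0.0.0/0 -> H0 at depth 0
  Q 92.2.166.55: descend 010111000000001010100110 ; hops seen [H0,H3] ; pick H3
  Q 92.2.166.11: descend 010111000000001010100110 ; hops seen [H0,H3] ; pick H3
  add 72.6.0.0/16 -> H3 at depth 16
  add 72.6.76.0/24 -> H0 at depth 24
  del 72.6.0.0/16 (clear depth 16)
  add 92.2.166.0/24 -> H2 at depth 24
  Q 72.6.76.1: descend 010010000000011001001100 ; hops seen [H0,H0] ; pick H0
  Q 72.6.76.27: descend 010010000000011001001100 ; hops seen [H0,H0] ; pick H0
  add 53.193.0.0/16 -> H1 at depth 16
  add 0.0.0.0/0 -> H5 at depth 0
  add 92.0.0.0/12 -> H4 at depth 12
  add 152.92.0.0/16 -> H2 at depth 16
  del 53.193.0.0/16 (clear depth 16)
  Q 92.0.1.136: descend 01011100000000 ; hops seen [H5,H4] ; pick H4
  del 72.6.76.0/24 (clear depth 24)
  add 0.0.0.0/0 -> H4 at depth 0
  del 92.0.0.0/12 (clear depth 12)
  add 92.0.0.0/9 -> H3 at depth 9
  Q 166.37.211.180: descend 10 ; hops seen [H4] ; pick H4
  Q 152.92.0.197: descend 1001100001011100 ; hops seen [H4,H2] ; pick H2
  add 152.92.162.0/24 -> H2 at depth 24
  add 72.0.0.0/8 -> H4 at depth 8
  Q 152.92.162.0: descend 100110000101110010100010 ; hops seen [H4,H2,H2] ; pick H2

== LOOKUPS ==
["H3","H3","H0","H0","H4","H4","H2","H2"]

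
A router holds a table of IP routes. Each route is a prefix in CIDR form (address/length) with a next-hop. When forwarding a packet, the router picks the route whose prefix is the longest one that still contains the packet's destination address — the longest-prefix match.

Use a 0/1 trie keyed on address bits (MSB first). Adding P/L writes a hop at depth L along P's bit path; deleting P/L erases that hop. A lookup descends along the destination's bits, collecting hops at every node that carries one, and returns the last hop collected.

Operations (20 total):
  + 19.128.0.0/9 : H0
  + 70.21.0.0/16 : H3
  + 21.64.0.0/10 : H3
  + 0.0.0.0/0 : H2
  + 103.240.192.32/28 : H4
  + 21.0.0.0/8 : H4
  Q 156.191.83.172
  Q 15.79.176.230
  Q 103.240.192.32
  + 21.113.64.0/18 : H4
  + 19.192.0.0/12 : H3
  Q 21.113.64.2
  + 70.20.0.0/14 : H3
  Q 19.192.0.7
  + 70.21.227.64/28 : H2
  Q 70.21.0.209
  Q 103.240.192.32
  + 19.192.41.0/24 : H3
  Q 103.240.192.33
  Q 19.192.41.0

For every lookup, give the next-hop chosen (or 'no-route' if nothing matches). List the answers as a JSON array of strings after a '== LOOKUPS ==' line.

Apply in order:
  + 19.128.0.0/9 (H0) depth=9
  + 70.21.0.0/16 (H3) depth=16
  + 21.64.0.0/10 (H3) depth=10
  + 0.0.0.0/0 (H2) depth=0
  + 103.240.192.32/28 (H4) depth=28
  + 21.0.0.0/8 (H4) depth=8
  Q 156.191.83.172: descend ε ; hops seen [H2] ; pick H2
  Q 15.79.176.230: descend 000 ; hops seen [H2] ; pick H2
  Q 103.240.192.32: descend 0110011111110000110000000010 ; hops seen [H2,H4] ; pick H4
  + 21.113.64.0/18 (H4) depth=18
  + 19.192.0.0/12 (H3) depth=12
  Q 21.113.64.2: descend 000101010111000101 ; hops seen [H2,H4,H3,H4] ; pick H4
  + 70.20.0.0/14 (H3) depth=14
  Q 19.192.0.7: descend 000100111100 ; hops seen [H2,H0,H3] ; pick H3
  + 70.21.227.64/28 (H2) depth=28
  Q 70.21.0.209: descend 0100011000010101 ; hops seen [H2,H3,H3] ; pick H3
  Q 103.240.192.32: descend 0110011111110000110000000010 ; hops seen [H2,H4] ; pick H4
  + 19.192.41.0/24 (H3) depth=24
  Q 103.240.192.33: descend 0110011111110000110000000010 ; hops seen [H2,H4] ; pick H4
  Q 19.192.41.0: descend 000100111100000000101001 ; hops seen [H2,H0,H3,H3] ; pick H3

== LOOKUPS ==
["H2","H2","H4","H4","H3","H3","H4","H4","H3"]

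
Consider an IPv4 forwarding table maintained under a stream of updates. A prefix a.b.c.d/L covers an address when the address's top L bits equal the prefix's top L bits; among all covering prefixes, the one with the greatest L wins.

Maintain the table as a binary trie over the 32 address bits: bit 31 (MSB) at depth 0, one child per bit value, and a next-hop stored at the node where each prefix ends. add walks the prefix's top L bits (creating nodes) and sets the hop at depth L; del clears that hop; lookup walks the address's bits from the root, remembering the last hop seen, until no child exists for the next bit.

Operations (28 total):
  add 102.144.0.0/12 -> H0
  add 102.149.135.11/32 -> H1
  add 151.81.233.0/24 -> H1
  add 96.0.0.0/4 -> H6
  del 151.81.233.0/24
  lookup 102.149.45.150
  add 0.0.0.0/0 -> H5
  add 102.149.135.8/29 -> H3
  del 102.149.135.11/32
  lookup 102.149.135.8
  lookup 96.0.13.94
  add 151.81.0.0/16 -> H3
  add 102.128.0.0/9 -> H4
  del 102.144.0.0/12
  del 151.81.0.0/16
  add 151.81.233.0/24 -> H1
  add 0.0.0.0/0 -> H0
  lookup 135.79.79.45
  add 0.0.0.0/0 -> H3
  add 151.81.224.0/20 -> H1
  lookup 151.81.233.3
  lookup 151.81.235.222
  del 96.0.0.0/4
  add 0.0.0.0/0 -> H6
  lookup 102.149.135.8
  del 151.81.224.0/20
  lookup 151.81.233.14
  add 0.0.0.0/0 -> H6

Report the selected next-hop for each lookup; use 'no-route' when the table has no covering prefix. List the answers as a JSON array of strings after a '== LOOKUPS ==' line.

Apply in order:
  + 102.144.0.0/12 (H0) depth=12
  + 102.149.135.11/32 (H1) depth=32
  + 151.81.233.0/24 (H1) depth=24
  + 96.0.0.0/4 (H6) depth=4
  del 151.81.233.0/24 (clear depth 24)
  ? 102.149.45.150  path d0:-→d1:-→d2:-→d3:-→d4:H6→d5:-→d6:-→d7:-→d8:-→d9:-→d10:-→d11:-→d12:H0→d13:-→d14:-→d15:-→d16:-  best=H0
  + 0.0.0.0/0 (H5) depth=0
  + 102.149.135.8/29 (H3) depth=29
  del 102.149.135.11/32 (clear depth 32)
  ? 102.149.135.8  path d0:H5→d1:-→d2:-→d3:-→d4:H6→d5:-→d6:-→d7:-→d8:-→d9:-→d10:-→d11:-→d12:H0→d13:-→d14:-→d15:-→d16:-→d17:-→d18:-→d19:-→d20:-→d21:-→d22:-→d23:-→d24:-→d25:-→d26:-→d27:-→d28:-→d29:H3→d30:-  best=H3
  ? 96.0.13.94  path d0:H5→d1:-→d2:-→d3:-→d4:H6→d5:-  best=H6
  + 151.81.0.0/16 (H3) depth=16
  + 102.128.0.0/9 (H4) depth=9
  del 102.144.0.0/12 (clear depth 12)
  del 151.81.0.0/16 (clear depth 16)
  + 151.81.233.0/24 (H1) depth=24
  + 0.0.0.0/0 (H0) depth=0
  ? 135.79.79.45  path d0:H0→d1:-→d2:-→d3:-  best=H0
  + 0.0.0.0/0 (H3) depth=0
  + 151.81.224.0/20 (H1) depth=20
  ? 151.81.233.3  path d0:H3→d1:-→d2:-→d3:-→d4:-→d5:-→d6:-→d7:-→d8:-→d9:-→d10:-→d11:-→d12:-→d13:-→d14:-→d15:-→d16:-→d17:-→d18:-→d19:-→d20:H1→d21:-→d22:-→d23:-→d24:H1  best=H1
  ? 151.81.235.222  path d0:H3→d1:-→d2:-→d3:-→d4:-→d5:-→d6:-→d7:-→d8:-→d9:-→d10:-→d11:-→d12:-→d13:-→d14:-→d15:-→d16:-→d17:-→d18:-→d19:-→d20:H1→d21:-→d22:-  best=H1
  del 96.0.0.0/4 (clear depth 4)
  + 0.0.0.0/0 (H6) depth=0
  ? 102.149.135.8  path d0:H6→d1:-→d2:-→d3:-→d4:-→d5:-→d6:-→d7:-→d8:-→d9:H4→d10:-→d11:-→d12:-→d13:-→d14:-→d15:-→d16:-→d17:-→d18:-→d19:-→d20:-→d21:-→d22:-→d23:-→d24:-→d25:-→d26:-→d27:-→d28:-→d29:H3→d30:-  best=H3
  del 151.81.224.0/20 (clear depth 20)
  ? 151.81.233.14  path d0:H6→d1:-→d2:-→d3:-→d4:-→d5:-→d6:-→d7:-→d8:-→d9:-→d10:-→d11:-→d12:-→d13:-→d14:-→d15:-→d16:-→d17:-→d18:-→d19:-→d20:-→d21:-→d22:-→d23:-→d24:H1  best=H1
  + 0.0.0.0/0 (H6) depth=0

== LOOKUPS ==
["H0","H3","H6","H0","H1","H1","H3","H1"]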